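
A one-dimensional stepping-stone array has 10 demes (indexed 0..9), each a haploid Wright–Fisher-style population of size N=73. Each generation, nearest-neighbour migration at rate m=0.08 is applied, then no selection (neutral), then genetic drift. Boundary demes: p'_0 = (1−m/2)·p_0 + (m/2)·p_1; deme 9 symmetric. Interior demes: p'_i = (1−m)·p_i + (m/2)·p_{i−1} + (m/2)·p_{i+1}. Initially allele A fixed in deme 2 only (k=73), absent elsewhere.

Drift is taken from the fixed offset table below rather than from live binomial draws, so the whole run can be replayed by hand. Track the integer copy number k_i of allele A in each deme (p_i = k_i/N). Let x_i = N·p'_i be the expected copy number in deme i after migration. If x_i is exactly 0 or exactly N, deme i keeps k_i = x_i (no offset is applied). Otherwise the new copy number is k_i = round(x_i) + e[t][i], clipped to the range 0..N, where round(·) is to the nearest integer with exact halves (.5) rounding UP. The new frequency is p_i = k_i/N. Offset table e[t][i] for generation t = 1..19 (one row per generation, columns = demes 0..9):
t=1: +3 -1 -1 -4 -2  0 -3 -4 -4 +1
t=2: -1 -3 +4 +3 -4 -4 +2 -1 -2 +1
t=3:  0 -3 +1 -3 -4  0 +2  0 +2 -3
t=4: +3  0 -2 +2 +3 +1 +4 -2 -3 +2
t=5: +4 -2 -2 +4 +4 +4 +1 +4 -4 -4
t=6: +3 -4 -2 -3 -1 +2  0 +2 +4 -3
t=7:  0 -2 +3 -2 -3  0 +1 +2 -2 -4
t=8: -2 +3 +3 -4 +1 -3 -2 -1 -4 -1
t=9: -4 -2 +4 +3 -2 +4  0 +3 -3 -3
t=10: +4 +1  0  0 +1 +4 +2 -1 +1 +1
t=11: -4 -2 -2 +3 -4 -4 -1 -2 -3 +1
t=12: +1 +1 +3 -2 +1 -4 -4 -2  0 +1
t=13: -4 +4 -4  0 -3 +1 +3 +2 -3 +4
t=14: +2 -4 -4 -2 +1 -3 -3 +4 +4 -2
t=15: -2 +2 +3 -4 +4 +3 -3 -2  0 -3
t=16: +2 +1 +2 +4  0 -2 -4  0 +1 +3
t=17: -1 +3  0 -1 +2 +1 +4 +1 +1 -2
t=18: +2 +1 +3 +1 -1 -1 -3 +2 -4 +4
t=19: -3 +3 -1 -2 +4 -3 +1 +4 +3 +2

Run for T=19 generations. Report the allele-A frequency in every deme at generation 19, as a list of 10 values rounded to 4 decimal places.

[0.0411, 0.2740, 0.3973, 0.1781, 0.1507, 0.0000, 0.0274, 0.1233, 0.0411, 0.0822]

t=0: k=[0 0 73 0 0 0 0 0 0 0]
t=1: x=[0.0000 2.9200 67.1600 2.9200 0.0000 0.0000 0.0000 0.0000 0.0000 0.0000] k=[0 2 66 0 0 0 0 0 0 0]
t=2: x=[0.0800 4.4800 60.8000 2.6400 0.0000 0.0000 0.0000 0.0000 0.0000 0.0000] k=[0 1 65 6 0 0 0 0 0 0]
t=3: x=[0.0400 3.5200 60.0800 8.1200 0.2400 0.0000 0.0000 0.0000 0.0000 0.0000] k=[0 1 61 5 0 0 0 0 0 0]
t=4: x=[0.0400 3.3600 56.3600 7.0400 0.2000 0.0000 0.0000 0.0000 0.0000 0.0000] k=[3 3 54 9 3 0 0 0 0 0]
t=5: x=[3.0000 5.0400 50.1600 10.5600 3.1200 0.1200 0.0000 0.0000 0.0000 0.0000] k=[7 3 48 15 7 4 0 0 0 0]
t=6: x=[6.8400 4.9600 44.8800 16.0000 7.2000 3.9600 0.1600 0.0000 0.0000 0.0000] k=[10 1 43 13 6 6 0 0 0 0]
t=7: x=[9.6400 3.0400 40.1200 13.9200 6.2800 5.7600 0.2400 0.0000 0.0000 0.0000] k=[10 1 43 12 3 6 1 0 0 0]
t=8: x=[9.6400 3.0400 40.0800 12.8800 3.4800 5.6800 1.1600 0.0400 0.0000 0.0000] k=[8 6 43 9 4 3 0 0 0 0]
t=9: x=[7.9200 7.5600 40.1600 10.1600 4.1600 2.9200 0.1200 0.0000 0.0000 0.0000] k=[4 6 44 13 2 7 0 0 0 0]
t=10: x=[4.0800 7.4400 41.2400 13.8000 2.6400 6.5200 0.2800 0.0000 0.0000 0.0000] k=[8 8 41 14 4 11 2 0 0 0]
t=11: x=[8.0000 9.3200 38.6000 14.6800 4.6800 10.3600 2.2800 0.0800 0.0000 0.0000] k=[4 7 37 18 1 6 1 0 0 0]
t=12: x=[4.1200 8.0800 35.0400 18.0800 1.8800 5.6000 1.1600 0.0400 0.0000 0.0000] k=[5 9 38 16 3 2 0 0 0 0]
t=13: x=[5.1600 10.0000 35.9600 16.3600 3.4800 1.9600 0.0800 0.0000 0.0000 0.0000] k=[1 14 32 16 0 3 3 0 0 0]
t=14: x=[1.5200 14.2000 30.6400 16.0000 0.7600 2.8800 2.8800 0.1200 0.0000 0.0000] k=[4 10 27 14 2 0 0 4 0 0]
t=15: x=[4.2400 10.4400 25.8000 14.0400 2.4000 0.0800 0.1600 3.6800 0.1600 0.0000] k=[2 12 29 10 6 3 0 2 0 0]
t=16: x=[2.4000 12.2800 27.5600 10.6000 6.0400 3.0000 0.2000 1.8400 0.0800 0.0000] k=[4 13 30 15 6 1 0 2 1 0]
t=17: x=[4.3600 13.3200 28.7200 15.2400 6.1600 1.1600 0.1200 1.8800 1.0000 0.0400] k=[3 16 29 14 8 2 4 3 2 0]
t=18: x=[3.5200 16.0000 27.8800 14.3600 8.0000 2.3200 3.8800 3.0000 1.9600 0.0800] k=[6 17 31 15 7 1 1 5 0 4]
t=19: x=[6.4400 17.1200 29.8000 15.3200 7.0800 1.2400 1.1600 4.6400 0.3600 3.8400] k=[3 20 29 13 11 0 2 9 3 6]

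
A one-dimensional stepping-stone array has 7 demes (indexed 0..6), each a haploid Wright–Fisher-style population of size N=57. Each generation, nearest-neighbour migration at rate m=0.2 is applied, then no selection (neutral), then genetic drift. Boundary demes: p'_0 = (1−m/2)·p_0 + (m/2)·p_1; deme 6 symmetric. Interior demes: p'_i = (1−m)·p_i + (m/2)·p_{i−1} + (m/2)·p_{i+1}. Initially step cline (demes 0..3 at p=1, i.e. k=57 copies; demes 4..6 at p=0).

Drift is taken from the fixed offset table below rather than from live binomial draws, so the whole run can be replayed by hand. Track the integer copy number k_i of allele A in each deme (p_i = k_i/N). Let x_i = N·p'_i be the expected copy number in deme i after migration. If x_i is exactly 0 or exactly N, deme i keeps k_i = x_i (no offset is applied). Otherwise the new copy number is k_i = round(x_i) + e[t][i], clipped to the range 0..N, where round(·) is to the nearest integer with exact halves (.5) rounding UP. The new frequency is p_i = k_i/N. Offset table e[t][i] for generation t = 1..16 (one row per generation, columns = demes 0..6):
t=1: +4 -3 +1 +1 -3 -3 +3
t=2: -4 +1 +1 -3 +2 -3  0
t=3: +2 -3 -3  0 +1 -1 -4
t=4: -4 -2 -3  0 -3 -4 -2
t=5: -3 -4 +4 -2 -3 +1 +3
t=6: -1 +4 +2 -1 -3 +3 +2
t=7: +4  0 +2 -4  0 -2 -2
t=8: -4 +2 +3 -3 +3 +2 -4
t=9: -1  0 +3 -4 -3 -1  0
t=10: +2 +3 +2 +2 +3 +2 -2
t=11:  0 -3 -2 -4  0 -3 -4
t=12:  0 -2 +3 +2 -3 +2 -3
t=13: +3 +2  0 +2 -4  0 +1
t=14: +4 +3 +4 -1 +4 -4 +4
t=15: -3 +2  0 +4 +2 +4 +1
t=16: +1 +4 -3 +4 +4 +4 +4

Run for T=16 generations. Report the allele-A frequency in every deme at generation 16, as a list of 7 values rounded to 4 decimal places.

t=0: k=[57 57 57 57 0 0 0]
t=1: x=[57.0000 57.0000 57.0000 51.3000 5.7000 0.0000 0.0000] k=[57 57 57 52 3 0 0]
t=2: x=[57.0000 57.0000 56.5000 47.6000 7.6000 0.3000 0.0000] k=[57 57 57 45 10 0 0]
t=3: x=[57.0000 57.0000 55.8000 42.7000 12.5000 1.0000 0.0000] k=[57 57 53 43 14 0 0]
t=4: x=[57.0000 56.6000 52.4000 41.1000 15.5000 1.4000 0.0000] k=[57 55 49 41 13 0 0]
t=5: x=[56.8000 54.6000 48.8000 39.0000 14.5000 1.3000 0.0000] k=[54 51 53 37 12 2 0]
t=6: x=[53.7000 51.5000 51.2000 36.1000 13.5000 2.8000 0.2000] k=[53 56 53 35 11 6 2]
t=7: x=[53.3000 55.4000 51.5000 34.4000 12.9000 6.1000 2.4000] k=[57 55 54 30 13 4 0]
t=8: x=[56.8000 55.1000 51.7000 30.7000 13.8000 4.5000 0.4000] k=[53 57 55 28 17 7 0]
t=9: x=[53.4000 56.4000 52.5000 29.6000 17.1000 7.3000 0.7000] k=[52 56 56 26 14 6 1]
t=10: x=[52.4000 55.6000 53.0000 27.8000 14.4000 6.3000 1.5000] k=[54 57 55 30 17 8 0]
t=11: x=[54.3000 56.5000 52.7000 31.2000 17.4000 8.1000 0.8000] k=[54 54 51 27 17 5 0]
t=12: x=[54.0000 53.7000 48.9000 28.4000 16.8000 5.7000 0.5000] k=[54 52 52 30 14 8 0]
t=13: x=[53.8000 52.2000 49.8000 30.6000 15.0000 7.8000 0.8000] k=[57 54 50 33 11 8 2]
t=14: x=[56.7000 53.9000 48.7000 32.5000 12.9000 7.7000 2.6000] k=[57 57 53 32 17 4 7]
t=15: x=[57.0000 56.6000 51.3000 32.6000 17.2000 5.6000 6.7000] k=[57 57 51 37 19 10 8]
t=16: x=[57.0000 56.4000 50.2000 36.6000 19.9000 10.7000 8.2000] k=[57 57 47 41 24 15 12]

[1.0000, 1.0000, 0.8246, 0.7193, 0.4211, 0.2632, 0.2105]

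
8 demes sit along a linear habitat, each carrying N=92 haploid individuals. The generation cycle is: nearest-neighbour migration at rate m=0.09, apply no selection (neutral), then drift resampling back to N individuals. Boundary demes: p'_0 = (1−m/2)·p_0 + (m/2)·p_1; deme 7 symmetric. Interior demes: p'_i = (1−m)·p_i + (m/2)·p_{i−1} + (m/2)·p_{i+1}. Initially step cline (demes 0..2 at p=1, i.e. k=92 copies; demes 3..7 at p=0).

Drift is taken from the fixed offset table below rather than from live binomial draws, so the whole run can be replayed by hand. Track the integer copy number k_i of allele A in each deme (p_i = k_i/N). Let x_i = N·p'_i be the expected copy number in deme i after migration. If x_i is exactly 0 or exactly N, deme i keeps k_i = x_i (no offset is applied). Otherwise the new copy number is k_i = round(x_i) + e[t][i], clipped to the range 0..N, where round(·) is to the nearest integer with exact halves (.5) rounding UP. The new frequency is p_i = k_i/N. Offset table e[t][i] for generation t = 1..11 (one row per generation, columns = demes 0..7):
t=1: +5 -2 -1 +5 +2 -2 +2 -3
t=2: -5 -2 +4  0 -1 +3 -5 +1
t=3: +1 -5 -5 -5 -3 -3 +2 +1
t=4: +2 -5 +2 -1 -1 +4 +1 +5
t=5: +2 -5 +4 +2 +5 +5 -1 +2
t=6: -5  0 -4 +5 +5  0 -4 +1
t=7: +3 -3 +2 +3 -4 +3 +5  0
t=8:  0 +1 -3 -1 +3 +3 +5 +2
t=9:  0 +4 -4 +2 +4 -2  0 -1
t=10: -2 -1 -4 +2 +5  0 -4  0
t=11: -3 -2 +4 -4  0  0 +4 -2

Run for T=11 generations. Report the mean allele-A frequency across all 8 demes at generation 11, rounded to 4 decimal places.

t=0: k=[92 92 92 0 0 0 0 0]
t=1: x=[92.0000 92.0000 87.8600 4.1400 0.0000 0.0000 0.0000 0.0000] k=[92 92 87 9 0 0 0 0]
t=2: x=[92.0000 91.7750 83.7150 12.1050 0.4050 0.0000 0.0000 0.0000] k=[92 90 88 12 0 0 0 0]
t=3: x=[91.9100 90.0000 84.6700 14.8800 0.5400 0.0000 0.0000 0.0000] k=[92 85 80 10 0 0 0 0]
t=4: x=[91.6850 85.0900 77.0750 12.7000 0.4500 0.0000 0.0000 0.0000] k=[92 80 79 12 0 0 0 0]
t=5: x=[91.4600 80.4950 76.0300 14.4750 0.5400 0.0000 0.0000 0.0000] k=[92 75 80 16 6 0 0 0]
t=6: x=[91.2350 75.9900 76.8950 18.4300 6.1800 0.2700 0.0000 0.0000] k=[86 76 73 23 11 0 0 0]
t=7: x=[85.5500 76.3150 70.8850 24.7100 11.0450 0.4950 0.0000 0.0000] k=[89 73 73 28 7 3 0 0]
t=8: x=[88.2800 73.7200 70.9750 29.0800 7.7650 3.0450 0.1350 0.0000] k=[88 75 68 28 11 6 5 0]
t=9: x=[87.4150 75.2700 66.5150 29.0350 11.5400 6.1800 4.8200 0.2250] k=[87 79 63 31 16 4 5 0]
t=10: x=[86.6400 78.6400 62.2800 31.7650 16.1350 4.5850 4.7300 0.2250] k=[85 78 58 34 21 5 1 0]
t=11: x=[84.6850 77.4150 57.8200 34.4950 20.8650 5.5400 1.1350 0.0450] k=[82 75 62 30 21 6 5 0]

0.3818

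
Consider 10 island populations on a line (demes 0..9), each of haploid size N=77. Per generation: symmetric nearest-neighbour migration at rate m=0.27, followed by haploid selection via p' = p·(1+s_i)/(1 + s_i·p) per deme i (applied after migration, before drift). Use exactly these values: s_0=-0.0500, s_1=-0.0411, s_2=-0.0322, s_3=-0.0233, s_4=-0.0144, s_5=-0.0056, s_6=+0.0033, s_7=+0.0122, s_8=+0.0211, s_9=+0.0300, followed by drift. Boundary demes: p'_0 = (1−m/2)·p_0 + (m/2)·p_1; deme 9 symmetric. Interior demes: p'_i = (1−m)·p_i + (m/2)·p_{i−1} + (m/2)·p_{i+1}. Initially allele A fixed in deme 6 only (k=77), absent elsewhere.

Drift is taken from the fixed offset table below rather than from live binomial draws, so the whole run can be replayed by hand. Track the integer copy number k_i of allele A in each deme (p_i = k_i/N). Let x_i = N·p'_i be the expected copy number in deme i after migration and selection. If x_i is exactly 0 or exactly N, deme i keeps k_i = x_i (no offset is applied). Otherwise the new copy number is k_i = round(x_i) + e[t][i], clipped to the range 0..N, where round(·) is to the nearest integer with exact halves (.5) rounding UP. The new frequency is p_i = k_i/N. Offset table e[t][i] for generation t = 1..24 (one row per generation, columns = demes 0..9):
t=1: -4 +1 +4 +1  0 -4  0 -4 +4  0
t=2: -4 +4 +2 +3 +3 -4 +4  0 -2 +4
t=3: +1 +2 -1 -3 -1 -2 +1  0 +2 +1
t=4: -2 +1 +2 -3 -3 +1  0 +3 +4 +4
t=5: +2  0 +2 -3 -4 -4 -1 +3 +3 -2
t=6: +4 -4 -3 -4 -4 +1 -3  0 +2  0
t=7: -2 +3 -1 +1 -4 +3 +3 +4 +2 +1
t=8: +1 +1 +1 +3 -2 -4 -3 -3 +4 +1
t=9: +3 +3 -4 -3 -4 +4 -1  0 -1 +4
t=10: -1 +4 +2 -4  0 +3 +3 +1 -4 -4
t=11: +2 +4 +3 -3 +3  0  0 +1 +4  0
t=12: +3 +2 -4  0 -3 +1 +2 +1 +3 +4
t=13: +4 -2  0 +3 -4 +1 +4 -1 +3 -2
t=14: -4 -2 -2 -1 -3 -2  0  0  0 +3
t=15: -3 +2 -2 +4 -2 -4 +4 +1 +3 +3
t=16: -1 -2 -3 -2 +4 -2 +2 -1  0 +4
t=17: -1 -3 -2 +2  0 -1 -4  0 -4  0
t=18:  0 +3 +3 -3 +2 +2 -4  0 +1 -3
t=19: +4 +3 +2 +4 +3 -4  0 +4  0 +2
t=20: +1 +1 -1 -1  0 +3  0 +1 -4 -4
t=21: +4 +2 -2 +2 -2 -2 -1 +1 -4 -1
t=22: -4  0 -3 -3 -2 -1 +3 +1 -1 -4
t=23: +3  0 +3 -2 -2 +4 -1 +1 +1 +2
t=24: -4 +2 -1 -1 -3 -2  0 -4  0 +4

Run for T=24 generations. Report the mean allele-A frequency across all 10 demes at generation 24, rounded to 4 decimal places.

t=0: k=[0 0 0 0 0 0 77 0 0 0]
t=1: x=[0.0000 0.0000 0.0000 0.0000 0.0000 10.3446 56.2600 10.5045 0.0000 0.0000] k=[0 0 0 0 0 6 56 7 0 0]
t=2: x=[0.0000 0.0000 0.0000 0.0000 0.7985 11.8835 42.6977 12.7989 0.9647 0.0000] k=[0 0 0 0 4 8 47 13 0 0]
t=3: x=[0.0000 0.0000 0.0000 0.5275 3.9454 12.6655 37.2083 15.9881 1.7912 0.0000] k=[0 0 0 0 3 11 38 16 4 0]
t=4: x=[0.0000 0.0000 0.0000 0.3956 3.6246 13.5024 31.4463 17.5135 5.1800 0.5561] k=[0 0 0 0 1 15 31 21 9 5]
t=5: x=[0.0000 0.0000 0.0000 0.1319 2.7167 15.2014 27.5483 20.9142 10.2643 5.6939] k=[0 0 0 0 0 11 27 24 13 4]
t=6: x=[0.0000 0.0000 0.0000 0.0000 1.4640 11.6195 24.4900 23.1157 13.5009 5.3606] k=[0 0 0 0 0 13 21 23 16 5]
t=7: x=[0.0000 0.0000 0.0000 0.0000 1.7303 12.2670 20.2391 21.9749 15.7196 6.6627] k=[0 0 0 0 0 15 23 26 18 8]
t=8: x=[0.0000 0.0000 0.0000 0.0000 1.9966 13.9906 22.3773 24.7181 18.0166 9.5955] k=[0 0 0 0 0 10 19 22 22 11]
t=9: x=[0.0000 0.0000 0.0000 0.0000 1.3309 9.8168 18.2358 21.7839 20.8308 12.7973] k=[0 0 0 0 0 14 17 22 20 17]
t=10: x=[0.0000 0.0000 0.0000 0.0000 1.8634 12.4563 17.3142 21.2410 20.1743 17.8064] k=[0 0 0 0 2 15 20 22 16 14]
t=11: x=[0.0000 0.0000 0.0000 0.2637 3.4371 13.8561 19.6432 21.1053 16.8128 14.6168] k=[0 0 0 0 6 14 20 22 21 15]
t=12: x=[0.0000 0.0000 0.0000 0.7913 6.1870 13.6668 19.5079 21.7839 20.6389 16.1846] k=[0 0 0 1 3 15 22 23 24 20]
t=13: x=[0.0000 0.0000 0.1307 1.1089 4.2909 14.2596 21.2406 23.1961 23.6659 20.9882] k=[0 0 0 4 0 15 25 22 27 19]
t=14: x=[0.0000 0.0000 0.5227 2.8545 2.5293 14.2596 23.2985 23.2765 25.6006 20.5218] k=[0 0 0 2 0 12 23 23 26 24]
t=15: x=[0.0000 0.0000 0.2613 1.4266 1.8634 11.8087 21.5661 23.6030 25.6811 24.7639] k=[0 0 0 5 0 8 26 25 29 28]
t=16: x=[0.0000 0.0000 0.6534 3.5689 1.7303 9.3040 23.4887 25.8829 28.6999 28.6648] k=[0 0 0 2 6 7 25 25 29 33]
t=17: x=[0.0000 0.0000 0.2613 2.2186 5.5202 9.2492 22.6226 25.7474 29.3784 33.0163] k=[0 0 0 4 6 8 19 26 25 33]
t=18: x=[0.0000 0.0000 0.5227 3.6472 5.9202 9.1695 18.5063 25.1248 26.5772 32.4737] k=[0 0 4 1 8 11 15 25 28 29]
t=19: x=[0.0000 0.5180 2.9604 2.2969 7.3628 11.0816 15.8514 24.2560 28.1016 29.4003] k=[0 4 5 6 10 7 16 28 28 31]
t=20: x=[0.5132 3.4539 4.8491 6.2679 8.9397 8.5771 16.4476 26.5907 28.7803 31.1416] k=[2 4 4 5 9 12 16 28 25 27]
t=21: x=[2.1597 3.5838 4.0088 5.2877 8.7519 12.0777 17.1238 26.1841 26.0336 27.2481] k=[6 6 2 7 7 10 16 27 22 26]
t=22: x=[5.7223 5.2509 3.1157 6.1895 7.3085 10.3546 16.7181 25.0445 23.5550 25.9662] k=[2 5 0 3 5 9 20 26 23 22]
t=23: x=[2.2883 3.7668 1.0457 2.8007 5.1992 9.8965 19.3727 24.9892 23.6104 22.6041] k=[5 4 4 1 3 14 18 26 25 25]
t=24: x=[4.6364 3.9738 3.4845 1.6368 4.1576 12.9942 18.5864 24.9892 25.4898 25.5016] k=[1 6 2 1 1 11 19 21 25 30]

0.1519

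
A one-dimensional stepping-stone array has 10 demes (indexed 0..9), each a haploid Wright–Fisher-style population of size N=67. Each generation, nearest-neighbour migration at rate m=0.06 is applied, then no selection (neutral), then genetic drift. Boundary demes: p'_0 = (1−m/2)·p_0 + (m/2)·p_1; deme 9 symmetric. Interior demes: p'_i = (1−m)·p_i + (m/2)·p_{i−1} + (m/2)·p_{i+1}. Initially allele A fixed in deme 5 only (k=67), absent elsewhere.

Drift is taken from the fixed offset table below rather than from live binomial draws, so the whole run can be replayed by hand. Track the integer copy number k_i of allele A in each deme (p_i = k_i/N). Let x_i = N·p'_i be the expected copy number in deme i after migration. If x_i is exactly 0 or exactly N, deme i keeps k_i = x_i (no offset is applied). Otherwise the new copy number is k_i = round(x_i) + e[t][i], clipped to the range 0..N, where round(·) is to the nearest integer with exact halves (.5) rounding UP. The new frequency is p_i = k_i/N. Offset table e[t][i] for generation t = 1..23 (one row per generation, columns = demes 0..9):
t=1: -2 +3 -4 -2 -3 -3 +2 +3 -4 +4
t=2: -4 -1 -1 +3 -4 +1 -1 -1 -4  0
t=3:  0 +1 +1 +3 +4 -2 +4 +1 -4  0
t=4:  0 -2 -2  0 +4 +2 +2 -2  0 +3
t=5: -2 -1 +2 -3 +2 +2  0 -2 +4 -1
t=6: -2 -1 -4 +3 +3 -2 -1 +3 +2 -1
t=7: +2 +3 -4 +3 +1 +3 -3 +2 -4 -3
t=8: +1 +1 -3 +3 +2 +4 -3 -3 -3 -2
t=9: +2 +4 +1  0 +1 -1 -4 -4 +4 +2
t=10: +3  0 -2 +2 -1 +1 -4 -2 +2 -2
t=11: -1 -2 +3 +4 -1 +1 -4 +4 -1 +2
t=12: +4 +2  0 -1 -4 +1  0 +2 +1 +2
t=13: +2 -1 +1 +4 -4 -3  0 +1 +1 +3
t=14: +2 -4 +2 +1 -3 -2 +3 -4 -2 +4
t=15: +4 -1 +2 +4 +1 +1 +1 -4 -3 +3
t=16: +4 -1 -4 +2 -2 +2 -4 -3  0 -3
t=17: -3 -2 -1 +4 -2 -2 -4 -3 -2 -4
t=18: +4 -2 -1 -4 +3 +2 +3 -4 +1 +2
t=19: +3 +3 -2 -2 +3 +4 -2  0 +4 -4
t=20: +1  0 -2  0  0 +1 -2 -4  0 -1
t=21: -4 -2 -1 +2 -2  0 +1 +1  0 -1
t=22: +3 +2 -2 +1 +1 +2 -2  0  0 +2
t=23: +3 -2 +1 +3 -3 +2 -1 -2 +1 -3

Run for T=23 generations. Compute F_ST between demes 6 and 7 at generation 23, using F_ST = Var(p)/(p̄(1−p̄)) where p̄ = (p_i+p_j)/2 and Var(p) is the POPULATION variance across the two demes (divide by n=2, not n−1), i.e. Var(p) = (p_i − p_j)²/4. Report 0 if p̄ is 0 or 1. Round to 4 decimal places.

t=0: k=[0 0 0 0 0 67 0 0 0 0]
t=1: x=[0.0000 0.0000 0.0000 0.0000 2.0100 62.9800 2.0100 0.0000 0.0000 0.0000] k=[0 0 0 0 0 60 4 0 0 0]
t=2: x=[0.0000 0.0000 0.0000 0.0000 1.8000 56.5200 5.5600 0.1200 0.0000 0.0000] k=[0 0 0 0 0 58 5 0 0 0]
t=3: x=[0.0000 0.0000 0.0000 0.0000 1.7400 54.6700 6.4400 0.1500 0.0000 0.0000] k=[0 0 0 0 6 53 10 1 0 0]
t=4: x=[0.0000 0.0000 0.0000 0.1800 7.2300 50.3000 11.0200 1.2400 0.0300 0.0000] k=[0 0 0 0 11 52 13 0 0 0]
t=5: x=[0.0000 0.0000 0.0000 0.3300 11.9000 49.6000 13.7800 0.3900 0.0000 0.0000] k=[0 0 0 0 14 52 14 0 0 0]
t=6: x=[0.0000 0.0000 0.0000 0.4200 14.7200 49.7200 14.7200 0.4200 0.0000 0.0000] k=[0 0 0 3 18 48 14 3 0 0]
t=7: x=[0.0000 0.0000 0.0900 3.3600 18.4500 46.0800 14.6900 3.2400 0.0900 0.0000] k=[0 0 0 6 19 49 12 5 0 0]
t=8: x=[0.0000 0.0000 0.1800 6.2100 19.5100 46.9900 12.9000 5.0600 0.1500 0.0000] k=[0 0 0 9 22 51 10 2 0 0]
t=9: x=[0.0000 0.0000 0.2700 9.1200 22.4800 48.9000 10.9900 2.1800 0.0600 0.0000] k=[0 0 1 9 23 48 7 0 4 0]
t=10: x=[0.0000 0.0300 1.2100 9.1800 23.3300 46.0200 8.0200 0.3300 3.7600 0.1200] k=[0 0 0 11 22 47 4 0 6 0]
t=11: x=[0.0000 0.0000 0.3300 11.0000 22.4200 44.9600 5.1700 0.3000 5.6400 0.1800] k=[0 0 3 15 21 46 1 4 5 2]
t=12: x=[0.0000 0.0900 3.2700 14.8200 21.5700 43.9000 2.4400 3.9400 4.8800 2.0900] k=[0 2 3 14 18 45 2 6 6 4]
t=13: x=[0.0600 1.9700 3.3000 13.7900 18.6900 42.9000 3.4100 5.8800 5.9400 4.0600] k=[2 1 4 18 15 40 3 7 7 7]
t=14: x=[1.9700 1.1200 4.3300 17.4900 15.8400 38.1400 4.2300 6.8800 7.0000 7.0000] k=[4 0 6 18 13 36 7 3 5 11]
t=15: x=[3.8800 0.3000 6.1800 17.4900 13.8400 34.4400 7.7500 3.1800 5.1200 10.8200] k=[8 0 8 21 15 35 9 0 2 14]
t=16: x=[7.7600 0.4800 8.1500 20.4300 15.7800 33.6200 9.5100 0.3300 2.3000 13.6400] k=[12 0 4 22 14 36 6 0 2 11]
t=17: x=[11.6400 0.4800 4.4200 21.2200 14.9000 34.4400 6.7200 0.2400 2.2100 10.7300] k=[9 0 3 25 13 32 3 0 0 7]
t=18: x=[8.7300 0.3600 3.5700 23.9800 13.9300 30.5600 3.7800 0.0900 0.2100 6.7900] k=[13 0 3 20 17 33 7 0 1 9]
t=19: x=[12.6100 0.4800 3.4200 19.4000 17.5700 31.7400 7.5700 0.2400 1.2100 8.7600] k=[16 3 1 17 21 36 6 0 5 5]
t=20: x=[15.6100 3.3300 1.5400 16.6400 21.3300 34.6500 6.7200 0.3300 4.8500 5.0000] k=[17 3 0 17 21 36 5 0 5 4]
t=21: x=[16.5800 3.3300 0.6000 16.6100 21.3300 34.6200 5.7800 0.3000 4.8200 4.0300] k=[13 1 0 19 19 35 7 1 5 3]
t=22: x=[12.6400 1.3300 0.6000 18.4300 19.4800 33.6800 7.6600 1.3000 4.8200 3.0600] k=[16 3 0 19 20 36 6 1 5 5]
t=23: x=[15.6100 3.3000 0.6600 18.4600 20.4500 34.6200 6.7500 1.2700 4.8800 5.0000] k=[19 1 2 21 17 37 6 0 6 2]

0.0469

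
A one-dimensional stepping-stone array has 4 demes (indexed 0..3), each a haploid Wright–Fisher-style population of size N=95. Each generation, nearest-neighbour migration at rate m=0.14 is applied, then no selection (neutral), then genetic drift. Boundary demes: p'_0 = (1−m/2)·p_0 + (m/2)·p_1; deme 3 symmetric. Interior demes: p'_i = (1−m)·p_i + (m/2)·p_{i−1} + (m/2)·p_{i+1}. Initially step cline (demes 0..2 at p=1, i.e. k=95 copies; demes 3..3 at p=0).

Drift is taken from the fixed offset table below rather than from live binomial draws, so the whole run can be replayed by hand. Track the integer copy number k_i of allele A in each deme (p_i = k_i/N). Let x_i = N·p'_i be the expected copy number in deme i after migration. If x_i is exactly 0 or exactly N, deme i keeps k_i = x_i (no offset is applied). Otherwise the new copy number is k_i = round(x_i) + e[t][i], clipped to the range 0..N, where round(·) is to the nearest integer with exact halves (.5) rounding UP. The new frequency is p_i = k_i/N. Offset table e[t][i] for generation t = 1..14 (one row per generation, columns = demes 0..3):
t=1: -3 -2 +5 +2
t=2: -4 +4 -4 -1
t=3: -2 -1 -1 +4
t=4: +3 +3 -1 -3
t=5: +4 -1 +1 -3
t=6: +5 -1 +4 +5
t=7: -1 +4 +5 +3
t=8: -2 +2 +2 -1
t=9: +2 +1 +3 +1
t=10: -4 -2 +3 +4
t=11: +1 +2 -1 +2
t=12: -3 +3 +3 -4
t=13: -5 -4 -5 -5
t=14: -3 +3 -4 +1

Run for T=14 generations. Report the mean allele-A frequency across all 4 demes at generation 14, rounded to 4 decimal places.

t=0: k=[95 95 95 0]
t=1: x=[95.0000 95.0000 88.3500 6.6500] k=[95 95 93 9]
t=2: x=[95.0000 94.8600 87.2600 14.8800] k=[95 95 83 14]
t=3: x=[95.0000 94.1600 79.0100 18.8300] k=[95 93 78 23]
t=4: x=[94.8600 92.0900 75.2000 26.8500] k=[95 95 74 24]
t=5: x=[95.0000 93.5300 71.9700 27.5000] k=[95 93 73 25]
t=6: x=[94.8600 91.7400 71.0400 28.3600] k=[95 91 75 33]
t=7: x=[94.7200 90.1600 73.1800 35.9400] k=[94 94 78 39]
t=8: x=[94.0000 92.8800 76.3900 41.7300] k=[92 95 78 41]
t=9: x=[92.2100 93.6000 76.6000 43.5900] k=[94 95 80 45]
t=10: x=[94.0700 93.8800 78.6000 47.4500] k=[90 92 82 51]
t=11: x=[90.1400 91.1600 80.5300 53.1700] k=[91 93 80 55]
t=12: x=[91.1400 91.9500 79.1600 56.7500] k=[88 95 82 53]
t=13: x=[88.4900 93.6000 80.8800 55.0300] k=[83 90 76 50]
t=14: x=[83.4900 88.5300 75.1600 51.8200] k=[80 92 71 53]

0.7789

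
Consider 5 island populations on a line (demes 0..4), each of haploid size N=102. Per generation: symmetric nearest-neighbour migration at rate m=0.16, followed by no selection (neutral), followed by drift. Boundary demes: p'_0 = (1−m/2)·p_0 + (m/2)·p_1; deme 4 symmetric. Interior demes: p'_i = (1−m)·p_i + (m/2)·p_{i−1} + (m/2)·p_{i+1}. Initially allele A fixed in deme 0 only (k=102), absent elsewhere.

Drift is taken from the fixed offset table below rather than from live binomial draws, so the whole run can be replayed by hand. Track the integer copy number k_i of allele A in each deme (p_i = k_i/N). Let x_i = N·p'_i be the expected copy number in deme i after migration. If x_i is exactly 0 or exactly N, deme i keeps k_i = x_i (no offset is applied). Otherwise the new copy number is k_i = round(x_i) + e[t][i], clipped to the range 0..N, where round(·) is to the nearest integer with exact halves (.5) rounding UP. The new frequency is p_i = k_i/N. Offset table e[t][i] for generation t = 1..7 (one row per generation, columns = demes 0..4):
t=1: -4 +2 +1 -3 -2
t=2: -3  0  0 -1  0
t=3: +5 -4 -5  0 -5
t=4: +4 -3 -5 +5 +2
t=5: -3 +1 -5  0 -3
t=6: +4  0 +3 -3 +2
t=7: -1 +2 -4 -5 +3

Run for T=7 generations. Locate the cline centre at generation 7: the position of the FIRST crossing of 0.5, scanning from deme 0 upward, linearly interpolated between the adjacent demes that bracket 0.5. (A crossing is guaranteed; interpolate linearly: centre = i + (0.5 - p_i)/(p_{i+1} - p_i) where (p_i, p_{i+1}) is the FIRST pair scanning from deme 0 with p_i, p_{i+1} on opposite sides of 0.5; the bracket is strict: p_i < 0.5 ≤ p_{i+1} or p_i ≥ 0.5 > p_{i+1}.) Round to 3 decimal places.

t=0: k=[102 0 0 0 0]
t=1: x=[93.8400 8.1600 0.0000 0.0000 0.0000] k=[90 10 0 0 0]
t=2: x=[83.6000 15.6000 0.8000 0.0000 0.0000] k=[81 16 1 0 0]
t=3: x=[75.8000 20.0000 2.1200 0.0800 0.0000] k=[81 16 0 0 0]
t=4: x=[75.8000 19.9200 1.2800 0.0000 0.0000] k=[80 17 0 0 0]
t=5: x=[74.9600 20.6800 1.3600 0.0000 0.0000] k=[72 22 0 0 0]
t=6: x=[68.0000 24.2400 1.7600 0.0000 0.0000] k=[72 24 5 0 0]
t=7: x=[68.1600 26.3200 6.1200 0.4000 0.0000] k=[67 28 2 0 0]

0.410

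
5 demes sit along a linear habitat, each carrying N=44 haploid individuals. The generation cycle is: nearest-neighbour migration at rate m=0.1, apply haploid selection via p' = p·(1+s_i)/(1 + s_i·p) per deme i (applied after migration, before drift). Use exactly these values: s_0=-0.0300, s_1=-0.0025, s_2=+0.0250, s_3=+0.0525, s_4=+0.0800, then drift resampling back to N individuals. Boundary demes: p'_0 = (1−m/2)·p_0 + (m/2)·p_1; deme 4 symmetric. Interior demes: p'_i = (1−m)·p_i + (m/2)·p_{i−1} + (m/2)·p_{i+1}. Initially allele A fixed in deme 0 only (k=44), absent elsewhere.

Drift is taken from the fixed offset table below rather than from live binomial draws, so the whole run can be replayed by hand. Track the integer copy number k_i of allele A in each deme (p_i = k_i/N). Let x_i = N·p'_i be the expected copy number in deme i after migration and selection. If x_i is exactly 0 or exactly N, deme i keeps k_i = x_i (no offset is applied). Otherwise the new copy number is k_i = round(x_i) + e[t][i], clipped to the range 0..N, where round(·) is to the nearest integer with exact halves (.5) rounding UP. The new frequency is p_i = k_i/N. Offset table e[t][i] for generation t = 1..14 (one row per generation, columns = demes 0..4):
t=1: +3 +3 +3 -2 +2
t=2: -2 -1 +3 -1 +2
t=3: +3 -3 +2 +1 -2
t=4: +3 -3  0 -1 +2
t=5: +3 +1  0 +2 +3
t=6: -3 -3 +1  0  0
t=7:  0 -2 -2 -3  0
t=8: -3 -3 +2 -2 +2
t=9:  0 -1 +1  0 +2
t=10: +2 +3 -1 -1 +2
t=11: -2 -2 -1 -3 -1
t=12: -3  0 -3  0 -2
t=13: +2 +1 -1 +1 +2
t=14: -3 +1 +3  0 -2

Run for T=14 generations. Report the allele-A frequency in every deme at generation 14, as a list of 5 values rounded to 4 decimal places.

t=0: k=[44 0 0 0 0]
t=1: x=[41.7355 2.1948 0.0000 0.0000 0.0000] k=[44 5 0 0 0]
t=2: x=[41.9924 6.6858 0.2562 0.0000 0.0000] k=[40 6 3 0 0]
t=3: x=[38.1472 7.5344 3.0698 0.1578 0.0000] k=[41 5 5 1 0]
t=4: x=[39.0682 6.7856 4.9066 1.2087 0.0540] k=[42 4 5 0 2]
t=5: x=[39.9904 5.9371 4.8047 0.3682 2.0449] k=[43 7 5 2 5]
t=6: x=[41.1191 8.6825 5.0595 2.4141 5.1922] k=[38 6 6 2 5]
t=7: x=[36.2066 7.5843 5.9255 2.4665 5.1922] k=[36 6 4 0 5]
t=8: x=[34.2712 7.3846 3.9887 0.4734 5.0861] k=[31 4 6 0 7]
t=9: x=[29.3539 5.4381 5.7218 0.6836 7.0962] k=[29 4 7 1 9]
t=10: x=[27.4366 5.3882 6.6889 1.7856 9.1450] k=[29 8 6 1 11]
t=11: x=[27.6382 8.9322 5.9764 1.8380 11.1276] k=[26 7 5 0 10]
t=12: x=[24.7207 7.8339 4.9576 0.7887 10.0858] k=[22 8 2 1 8]
t=13: x=[20.9655 8.3830 2.3033 1.4710 8.1487] k=[23 9 1 2 10]
t=14: x=[21.9650 9.2817 1.4850 2.4665 10.1901] k=[19 10 4 2 8]

[0.4318, 0.2273, 0.0909, 0.0455, 0.1818]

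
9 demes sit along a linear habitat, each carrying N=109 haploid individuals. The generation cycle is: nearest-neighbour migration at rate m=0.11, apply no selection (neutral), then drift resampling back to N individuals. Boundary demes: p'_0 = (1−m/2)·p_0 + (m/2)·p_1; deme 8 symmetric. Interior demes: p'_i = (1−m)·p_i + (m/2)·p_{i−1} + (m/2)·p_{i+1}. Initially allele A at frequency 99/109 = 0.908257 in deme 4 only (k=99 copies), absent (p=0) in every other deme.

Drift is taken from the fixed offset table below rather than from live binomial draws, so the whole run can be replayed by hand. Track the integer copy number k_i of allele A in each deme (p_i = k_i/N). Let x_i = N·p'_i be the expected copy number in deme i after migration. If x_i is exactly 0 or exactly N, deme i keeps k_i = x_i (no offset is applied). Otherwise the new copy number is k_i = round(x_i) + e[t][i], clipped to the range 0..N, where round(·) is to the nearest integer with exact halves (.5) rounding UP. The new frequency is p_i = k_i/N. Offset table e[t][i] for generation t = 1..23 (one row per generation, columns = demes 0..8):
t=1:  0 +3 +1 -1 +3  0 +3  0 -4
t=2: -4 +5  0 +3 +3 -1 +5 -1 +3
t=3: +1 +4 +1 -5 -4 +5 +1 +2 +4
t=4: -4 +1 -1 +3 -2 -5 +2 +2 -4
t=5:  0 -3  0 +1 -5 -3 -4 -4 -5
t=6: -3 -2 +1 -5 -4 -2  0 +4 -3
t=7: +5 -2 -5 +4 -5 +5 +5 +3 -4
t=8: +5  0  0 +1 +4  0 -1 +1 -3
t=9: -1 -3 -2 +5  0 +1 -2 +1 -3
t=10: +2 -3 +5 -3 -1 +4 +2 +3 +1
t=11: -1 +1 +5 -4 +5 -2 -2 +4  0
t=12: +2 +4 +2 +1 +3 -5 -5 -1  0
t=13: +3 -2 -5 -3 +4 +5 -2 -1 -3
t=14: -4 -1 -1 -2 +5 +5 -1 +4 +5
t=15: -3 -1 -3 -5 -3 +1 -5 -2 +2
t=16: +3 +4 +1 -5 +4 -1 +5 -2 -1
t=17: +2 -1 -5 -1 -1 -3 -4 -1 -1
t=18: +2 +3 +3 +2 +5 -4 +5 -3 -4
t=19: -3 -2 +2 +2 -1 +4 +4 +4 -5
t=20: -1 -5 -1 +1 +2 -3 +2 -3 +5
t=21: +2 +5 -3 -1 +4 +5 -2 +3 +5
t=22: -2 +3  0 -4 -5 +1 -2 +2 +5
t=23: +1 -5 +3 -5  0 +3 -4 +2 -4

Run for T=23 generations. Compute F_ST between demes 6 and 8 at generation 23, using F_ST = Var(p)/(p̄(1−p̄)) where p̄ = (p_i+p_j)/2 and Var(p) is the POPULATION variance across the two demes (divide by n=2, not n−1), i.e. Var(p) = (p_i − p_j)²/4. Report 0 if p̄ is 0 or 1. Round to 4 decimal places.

t=0: k=[0 0 0 0 99 0 0 0 0]
t=1: x=[0.0000 0.0000 0.0000 5.4450 88.1100 5.4450 0.0000 0.0000 0.0000] k=[0 0 0 4 91 5 0 0 0]
t=2: x=[0.0000 0.0000 0.2200 8.5650 81.4850 9.4550 0.2750 0.0000 0.0000] k=[0 0 0 12 84 8 5 0 0]
t=3: x=[0.0000 0.0000 0.6600 15.3000 75.8600 12.0150 4.8900 0.2750 0.0000] k=[0 0 2 10 72 17 6 2 0]
t=4: x=[0.0000 0.1100 2.3300 12.9700 65.5650 19.4200 6.3850 2.1100 0.1100] k=[0 1 1 16 64 14 8 4 0]
t=5: x=[0.0550 0.9450 1.8250 17.8150 58.6100 16.4200 8.1100 4.0000 0.2200] k=[0 0 2 19 54 13 4 0 0]
t=6: x=[0.0000 0.1100 2.8250 19.9900 49.8200 14.7600 4.2750 0.2200 0.0000] k=[0 0 4 15 46 13 4 4 0]
t=7: x=[0.0000 0.2200 4.3850 16.1000 42.4800 14.3200 4.4950 3.7800 0.2200] k=[0 0 0 20 37 19 9 7 0]
t=8: x=[0.0000 0.0000 1.1000 19.8350 35.0750 19.4400 9.4400 6.7250 0.3850] k=[0 0 1 21 39 19 8 8 0]
t=9: x=[0.0000 0.0550 2.0450 20.8900 36.9100 19.4950 8.6050 7.5600 0.4400] k=[0 0 0 26 37 20 7 9 0]
t=10: x=[0.0000 0.0000 1.4300 25.1750 35.4600 20.2200 7.8250 8.3950 0.4950] k=[0 0 6 22 34 24 10 11 1]
t=11: x=[0.0000 0.3300 6.5500 21.7800 32.7900 23.7800 10.8250 10.3950 1.5500] k=[0 1 12 18 38 22 9 14 2]
t=12: x=[0.0550 1.5500 11.7250 18.7700 36.0200 22.1650 9.9900 13.0650 2.6600] k=[2 6 14 20 39 17 5 12 3]
t=13: x=[2.2200 6.2200 13.8900 20.7150 36.7450 17.5500 6.0450 11.1200 3.4950] k=[5 4 9 18 41 23 4 10 0]
t=14: x=[4.9450 4.3300 9.2200 18.7700 38.7450 22.9450 5.3750 9.1200 0.5500] k=[1 3 8 17 44 28 4 13 6]
t=15: x=[1.1100 3.1650 8.2200 17.9900 41.6350 27.5600 5.8150 12.1200 6.3850] k=[0 2 5 13 39 29 1 10 8]
t=16: x=[0.1100 2.0550 5.2750 13.9900 37.0200 28.0100 3.0350 9.3950 8.1100] k=[3 6 6 9 41 27 8 7 7]
t=17: x=[3.1650 5.8350 6.1650 10.5950 38.4700 26.7250 8.9900 7.0550 7.0000] k=[5 5 1 10 37 24 5 6 6]
t=18: x=[5.0000 4.7800 1.7150 10.9900 34.8000 23.6700 6.1000 5.9450 6.0000] k=[7 8 5 13 40 20 11 3 2]
t=19: x=[7.0550 7.7800 5.6050 14.0450 37.4150 20.6050 11.0550 3.3850 2.0550] k=[4 6 8 16 36 25 15 7 0]
t=20: x=[4.1100 6.0000 8.3300 16.6600 34.2950 25.0550 15.1100 7.0550 0.3850] k=[3 1 7 18 36 22 17 4 5]
t=21: x=[2.8900 1.4400 7.2750 18.3850 34.2400 22.4950 16.5600 4.7700 4.9450] k=[5 6 4 17 38 27 15 8 10]
t=22: x=[5.0550 5.8350 4.8250 17.4400 36.2400 26.9450 15.2750 8.4950 9.8900] k=[3 9 5 13 31 28 13 10 15]
t=23: x=[3.3300 8.4500 5.6600 13.5500 29.8450 27.3400 13.6600 10.4400 14.7250] k=[4 3 9 9 30 30 10 12 11]

0.0002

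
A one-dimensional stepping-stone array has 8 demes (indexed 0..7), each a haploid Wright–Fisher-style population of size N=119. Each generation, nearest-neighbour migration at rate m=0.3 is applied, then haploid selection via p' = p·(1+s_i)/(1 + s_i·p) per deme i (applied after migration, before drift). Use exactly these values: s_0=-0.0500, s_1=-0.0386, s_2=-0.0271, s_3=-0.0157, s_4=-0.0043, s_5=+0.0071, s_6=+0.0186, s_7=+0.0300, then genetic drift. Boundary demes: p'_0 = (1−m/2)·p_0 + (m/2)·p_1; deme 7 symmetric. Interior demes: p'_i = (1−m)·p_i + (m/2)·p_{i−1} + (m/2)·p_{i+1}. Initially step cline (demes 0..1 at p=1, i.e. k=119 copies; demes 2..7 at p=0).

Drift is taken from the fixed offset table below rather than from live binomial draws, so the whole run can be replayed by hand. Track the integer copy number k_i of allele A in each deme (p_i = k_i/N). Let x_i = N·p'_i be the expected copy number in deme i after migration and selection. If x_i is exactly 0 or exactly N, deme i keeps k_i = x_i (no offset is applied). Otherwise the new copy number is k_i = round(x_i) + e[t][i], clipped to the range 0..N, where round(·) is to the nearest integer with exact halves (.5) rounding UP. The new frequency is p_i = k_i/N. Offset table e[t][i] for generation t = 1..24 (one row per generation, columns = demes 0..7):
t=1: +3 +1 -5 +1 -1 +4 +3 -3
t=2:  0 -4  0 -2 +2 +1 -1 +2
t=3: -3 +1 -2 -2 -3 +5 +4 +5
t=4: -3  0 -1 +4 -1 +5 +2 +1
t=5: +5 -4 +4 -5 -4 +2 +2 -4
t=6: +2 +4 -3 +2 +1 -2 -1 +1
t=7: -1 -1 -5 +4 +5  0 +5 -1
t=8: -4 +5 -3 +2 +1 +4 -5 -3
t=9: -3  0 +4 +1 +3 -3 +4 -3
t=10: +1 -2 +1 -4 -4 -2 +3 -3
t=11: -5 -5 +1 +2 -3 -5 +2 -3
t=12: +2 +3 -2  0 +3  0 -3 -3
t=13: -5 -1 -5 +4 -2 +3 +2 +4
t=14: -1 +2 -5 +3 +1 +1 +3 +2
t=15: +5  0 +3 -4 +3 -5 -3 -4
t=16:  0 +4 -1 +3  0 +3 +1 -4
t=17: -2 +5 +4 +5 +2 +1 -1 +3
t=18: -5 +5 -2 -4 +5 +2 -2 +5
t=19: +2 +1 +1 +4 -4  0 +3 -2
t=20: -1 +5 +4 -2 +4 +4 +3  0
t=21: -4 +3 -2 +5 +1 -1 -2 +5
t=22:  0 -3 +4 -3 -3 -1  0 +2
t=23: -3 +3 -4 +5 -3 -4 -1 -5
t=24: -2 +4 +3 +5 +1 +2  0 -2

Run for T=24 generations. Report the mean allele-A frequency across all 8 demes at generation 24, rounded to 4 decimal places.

t=0: k=[119 119 0 0 0 0 0 0]
t=1: x=[119.0000 100.5445 17.4371 0.0000 0.0000 0.0000 0.0000 0.0000] k=[119 102 12 0 0 0 0 0]
t=2: x=[116.3188 90.1994 23.1829 1.7722 0.0000 0.0000 0.0000 0.0000] k=[116 86 23 0 0 0 0 0]
t=3: x=[111.1314 80.0253 28.4017 3.3974 0.0000 0.0000 0.0000 0.0000] k=[108 81 26 1 0 0 0 0]
t=4: x=[103.2626 75.7219 29.8810 4.5305 0.1494 0.0000 0.0000 0.0000] k=[100 76 29 9 0 0 0 0]
t=5: x=[95.4460 71.4305 32.3982 10.4975 1.3443 0.0000 0.0000 0.0000] k=[100 67 36 5 0 0 0 0]
t=6: x=[94.0537 66.1462 35.3139 8.7706 0.7468 0.0000 0.0000 0.0000] k=[96 70 32 11 2 0 0 0]
t=7: x=[91.0171 67.0508 33.8803 12.6204 3.0372 0.3021 0.0000 0.0000] k=[90 66 29 17 8 0 0 0]
t=8: x=[85.1720 62.8841 32.1019 17.2157 8.1173 1.2084 0.0000 0.0000] k=[81 68 29 19 9 5 0 0]
t=9: x=[77.6775 62.9343 32.6945 18.7487 9.8610 4.8830 0.7639 0.0000] k=[75 63 37 20 13 2 5 0]
t=10: x=[71.7467 59.7292 37.6394 21.2226 12.3522 4.1281 3.8684 0.7724] k=[73 58 39 17 8 2 7 0]
t=11: x=[69.2717 56.2313 37.8375 18.6992 8.4162 3.6751 5.2924 1.0812] k=[64 51 39 21 5 0 7 0]
t=12: x=[60.5255 50.0053 37.3919 21.0247 6.6230 1.8126 4.9873 1.0812] k=[63 53 35 21 10 2 2 0]
t=13: x=[59.9748 50.6516 34.9183 21.1732 10.4090 3.2221 1.7312 0.3090] k=[55 50 30 25 8 6 4 4]
t=14: x=[52.7397 46.6291 31.6082 22.9059 10.2097 6.0404 4.3770 4.1158] k=[52 49 27 26 11 7 7 6]
t=15: x=[50.0567 45.0429 29.5357 23.5992 12.6014 7.6505 6.9699 6.3247] k=[55 45 33 20 16 3 4 2]
t=16: x=[51.9938 43.6069 32.2007 21.0742 14.5947 5.1346 3.6140 2.3676] k=[52 48 31 24 15 8 5 0]
t=17: x=[49.9078 44.9438 31.8550 23.4011 15.2426 8.6566 4.7839 0.7724] k=[48 50 36 28 17 10 4 4]
t=18: x=[46.8355 46.4803 36.2042 27.2164 17.5355 10.2159 4.9873 4.1158] k=[42 51 34 23 23 12 3 9]
t=19: x=[41.9465 45.9845 34.2262 24.3422 21.2746 12.3782 5.3433 8.3260] k=[44 47 35 28 17 12 8 6]
t=20: x=[43.0312 43.6563 35.0667 27.0677 17.8346 12.2274 8.4434 6.4787] k=[42 49 39 25 22 16 11 6]
t=21: x=[41.6509 45.3402 37.6889 26.3242 21.4741 16.2490 11.1854 6.9407] k=[38 48 36 31 22 15 9 12]
t=22: x=[38.1583 43.6069 36.3527 30.0432 22.2220 15.2438 10.5255 11.8620] k=[38 41 40 27 19 14 11 14]
t=23: x=[37.1273 39.3563 37.4909 27.4147 19.3800 14.3893 12.0988 13.9090] k=[34 42 33 32 16 10 11 9]
t=24: x=[33.9420 38.4189 33.5344 29.3983 17.4358 11.1211 10.7285 9.5566] k=[32 42 37 34 18 13 11 8]

0.2048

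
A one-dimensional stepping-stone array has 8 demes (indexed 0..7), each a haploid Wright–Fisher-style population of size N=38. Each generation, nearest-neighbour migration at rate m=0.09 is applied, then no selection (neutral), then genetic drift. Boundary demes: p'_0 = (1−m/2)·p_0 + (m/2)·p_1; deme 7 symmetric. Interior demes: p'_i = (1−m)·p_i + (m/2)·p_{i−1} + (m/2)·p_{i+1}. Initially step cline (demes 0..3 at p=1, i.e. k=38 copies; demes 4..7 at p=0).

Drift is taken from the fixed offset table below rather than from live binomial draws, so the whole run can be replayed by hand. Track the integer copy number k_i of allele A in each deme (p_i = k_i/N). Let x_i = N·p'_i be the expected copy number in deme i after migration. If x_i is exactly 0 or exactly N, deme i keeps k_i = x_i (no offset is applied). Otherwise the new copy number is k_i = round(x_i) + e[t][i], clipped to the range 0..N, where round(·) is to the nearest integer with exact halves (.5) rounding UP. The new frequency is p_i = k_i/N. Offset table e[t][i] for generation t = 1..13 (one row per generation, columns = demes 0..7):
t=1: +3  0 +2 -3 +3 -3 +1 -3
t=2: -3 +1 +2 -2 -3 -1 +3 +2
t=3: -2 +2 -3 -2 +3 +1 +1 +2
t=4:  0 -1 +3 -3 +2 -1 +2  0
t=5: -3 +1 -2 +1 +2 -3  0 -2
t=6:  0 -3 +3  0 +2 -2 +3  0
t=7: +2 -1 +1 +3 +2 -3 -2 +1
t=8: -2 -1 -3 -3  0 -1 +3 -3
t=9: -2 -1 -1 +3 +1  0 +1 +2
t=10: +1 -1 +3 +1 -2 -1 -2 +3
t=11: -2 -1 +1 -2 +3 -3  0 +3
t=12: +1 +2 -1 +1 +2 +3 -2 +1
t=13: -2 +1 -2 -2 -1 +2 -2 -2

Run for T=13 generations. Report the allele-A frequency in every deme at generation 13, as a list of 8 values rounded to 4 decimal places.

t=0: k=[38 38 38 38 0 0 0 0]
t=1: x=[38.0000 38.0000 38.0000 36.2900 1.7100 0.0000 0.0000 0.0000] k=[38 38 38 33 5 0 0 0]
t=2: x=[38.0000 38.0000 37.7750 31.9650 6.0350 0.2250 0.0000 0.0000] k=[38 38 38 30 3 0 0 0]
t=3: x=[38.0000 38.0000 37.6400 29.1450 4.0800 0.1350 0.0000 0.0000] k=[38 38 35 27 7 1 0 0]
t=4: x=[38.0000 37.8650 34.7750 26.4600 7.6300 1.2250 0.0450 0.0000] k=[38 37 38 23 10 0 2 0]
t=5: x=[37.9550 37.0900 37.2800 23.0900 10.1350 0.5400 1.8200 0.0900] k=[35 38 35 24 12 0 2 0]
t=6: x=[35.1350 37.7300 34.6400 23.9550 12.0000 0.6300 1.8200 0.0900] k=[35 35 38 24 14 0 5 0]
t=7: x=[35.0000 35.1350 37.2350 24.1800 13.8200 0.8550 4.5500 0.2250] k=[37 34 38 27 16 0 3 1]
t=8: x=[36.8650 34.3150 37.3250 27.0000 15.7750 0.8550 2.7750 1.0900] k=[35 33 34 24 16 0 6 0]
t=9: x=[34.9100 33.1350 33.5050 24.0900 15.6400 0.9900 5.4600 0.2700] k=[33 32 33 27 17 1 6 2]
t=10: x=[32.9550 32.0900 32.6850 26.8200 16.7300 1.9450 5.5950 2.1800] k=[34 31 36 28 15 1 4 5]
t=11: x=[33.8650 31.3600 35.4150 27.7750 14.9550 1.7650 3.9100 4.9550] k=[32 30 36 26 18 0 4 8]
t=12: x=[31.9100 30.3600 35.2800 26.0900 17.5500 0.9900 4.0000 7.8200] k=[33 32 34 27 20 4 2 9]
t=13: x=[32.9550 32.1350 33.5950 27.0000 19.5950 4.6300 2.4050 8.6850] k=[31 33 32 25 19 7 0 7]

[0.8158, 0.8684, 0.8421, 0.6579, 0.5000, 0.1842, 0.0000, 0.1842]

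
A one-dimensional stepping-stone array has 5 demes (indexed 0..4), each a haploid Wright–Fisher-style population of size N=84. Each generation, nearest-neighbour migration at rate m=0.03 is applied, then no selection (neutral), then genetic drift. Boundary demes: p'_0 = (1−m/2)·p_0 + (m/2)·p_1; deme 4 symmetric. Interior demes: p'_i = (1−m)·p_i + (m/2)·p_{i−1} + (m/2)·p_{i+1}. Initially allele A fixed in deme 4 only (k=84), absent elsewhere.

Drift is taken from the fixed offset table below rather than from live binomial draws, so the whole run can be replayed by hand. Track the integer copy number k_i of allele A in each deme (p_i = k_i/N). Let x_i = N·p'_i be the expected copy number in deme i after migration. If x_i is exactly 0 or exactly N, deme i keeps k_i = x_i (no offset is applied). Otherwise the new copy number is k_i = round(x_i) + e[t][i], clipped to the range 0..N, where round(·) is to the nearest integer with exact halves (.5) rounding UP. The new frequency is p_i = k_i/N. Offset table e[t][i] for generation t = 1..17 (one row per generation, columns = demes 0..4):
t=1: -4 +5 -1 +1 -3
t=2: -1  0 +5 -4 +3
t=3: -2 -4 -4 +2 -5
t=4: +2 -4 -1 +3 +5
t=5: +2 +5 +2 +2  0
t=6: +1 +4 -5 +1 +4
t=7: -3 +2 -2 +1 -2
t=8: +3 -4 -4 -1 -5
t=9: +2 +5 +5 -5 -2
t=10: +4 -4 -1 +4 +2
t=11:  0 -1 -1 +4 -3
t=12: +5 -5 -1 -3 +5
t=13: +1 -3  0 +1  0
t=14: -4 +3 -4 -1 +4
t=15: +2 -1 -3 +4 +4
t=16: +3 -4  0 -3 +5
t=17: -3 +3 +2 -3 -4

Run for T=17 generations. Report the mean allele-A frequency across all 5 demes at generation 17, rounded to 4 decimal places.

t=0: k=[0 0 0 0 84]
t=1: x=[0.0000 0.0000 0.0000 1.2600 82.7400] k=[0 0 0 2 80]
t=2: x=[0.0000 0.0000 0.0300 3.1400 78.8300] k=[0 0 5 0 82]
t=3: x=[0.0000 0.0750 4.8500 1.3050 80.7700] k=[0 0 1 3 76]
t=4: x=[0.0000 0.0150 1.0150 4.0650 74.9050] k=[0 0 0 7 80]
t=5: x=[0.0000 0.0000 0.1050 7.9900 78.9050] k=[0 0 2 10 79]
t=6: x=[0.0000 0.0300 2.0900 10.9150 77.9650] k=[0 4 0 12 82]
t=7: x=[0.0600 3.8800 0.2400 12.8700 80.9500] k=[0 6 0 14 79]
t=8: x=[0.0900 5.8200 0.3000 14.7650 78.0250] k=[3 2 0 14 73]
t=9: x=[2.9850 1.9850 0.2400 14.6750 72.1150] k=[5 7 5 10 70]
t=10: x=[5.0300 6.9400 5.1050 10.8250 69.1000] k=[9 3 4 15 71]
t=11: x=[8.9100 3.1050 4.1500 15.6750 70.1600] k=[9 2 3 20 67]
t=12: x=[8.8950 2.1200 3.2400 20.4500 66.2950] k=[14 0 2 17 71]
t=13: x=[13.7900 0.2400 2.1950 17.5850 70.1900] k=[15 0 2 19 70]
t=14: x=[14.7750 0.2550 2.2250 19.5100 69.2350] k=[11 3 0 19 73]
t=15: x=[10.8800 3.0750 0.3300 19.5250 72.1900] k=[13 2 0 24 76]
t=16: x=[12.8350 2.1350 0.3900 24.4200 75.2200] k=[16 0 0 21 80]
t=17: x=[15.7600 0.2400 0.3150 21.5700 79.1150] k=[13 3 2 19 75]

0.2667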